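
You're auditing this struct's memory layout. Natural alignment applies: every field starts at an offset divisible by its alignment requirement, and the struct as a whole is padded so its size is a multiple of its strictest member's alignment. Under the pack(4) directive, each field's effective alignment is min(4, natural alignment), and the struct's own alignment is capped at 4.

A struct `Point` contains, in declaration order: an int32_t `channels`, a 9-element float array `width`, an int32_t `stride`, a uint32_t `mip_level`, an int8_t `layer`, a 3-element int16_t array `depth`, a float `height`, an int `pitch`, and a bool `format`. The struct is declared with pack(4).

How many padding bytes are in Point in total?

4

0..4  channels  (4B, 4-aligned)
4..40  width  (36B, 4-aligned)
40..44  stride  (4B, 4-aligned)
44..48  mip_level  (4B, 4-aligned)
48..49  layer  (1B, 1-aligned)
49..50  -- padding (1B)
50..56  depth  (6B, 2-aligned)
56..60  height  (4B, 4-aligned)
60..64  pitch  (4B, 4-aligned)
64..65  format  (1B, 1-aligned)
65..68  -- tail padding (3B)
sizeof = 68, alignof = 4
data bytes 64, size 68 → padding 4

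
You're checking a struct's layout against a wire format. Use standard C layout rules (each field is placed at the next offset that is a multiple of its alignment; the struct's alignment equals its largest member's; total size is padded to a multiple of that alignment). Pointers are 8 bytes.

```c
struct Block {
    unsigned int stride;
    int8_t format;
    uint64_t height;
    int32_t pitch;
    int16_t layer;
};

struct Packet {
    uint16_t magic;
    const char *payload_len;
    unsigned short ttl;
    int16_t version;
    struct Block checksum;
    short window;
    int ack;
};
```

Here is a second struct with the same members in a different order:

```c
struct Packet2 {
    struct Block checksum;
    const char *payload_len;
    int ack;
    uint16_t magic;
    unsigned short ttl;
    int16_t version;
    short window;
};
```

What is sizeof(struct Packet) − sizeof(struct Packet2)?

Block: @0: stride [4B, align 4] → 4; @4: format [1B, align 1] → 5; +3 pad (align 8); @8: height [8B, align 8] → 16; @16: pitch [4B, align 4] → 20; @20: layer [2B, align 2] → 22; +2 tail pad (align 8); size 24, align 8
@0: magic [2B, align 2] → 2
+6 pad (align 8)
@8: payload_len [8B, align 8] → 16
@16: ttl [2B, align 2] → 18
@18: version [2B, align 2] → 20
+4 pad (align 8)
@24: checksum [24B, align 8] → 48
@48: window [2B, align 2] → 50
+2 pad (align 4)
@52: ack [4B, align 4] → 56
size 56, align 8
— Packet2 —
@0: checksum [24B, align 8] → 24
@24: payload_len [8B, align 8] → 32
@32: ack [4B, align 4] → 36
@36: magic [2B, align 2] → 38
@38: ttl [2B, align 2] → 40
@40: version [2B, align 2] → 42
@42: window [2B, align 2] → 44
+4 tail pad (align 8)
size 48, align 8
56 − 48 = 8

8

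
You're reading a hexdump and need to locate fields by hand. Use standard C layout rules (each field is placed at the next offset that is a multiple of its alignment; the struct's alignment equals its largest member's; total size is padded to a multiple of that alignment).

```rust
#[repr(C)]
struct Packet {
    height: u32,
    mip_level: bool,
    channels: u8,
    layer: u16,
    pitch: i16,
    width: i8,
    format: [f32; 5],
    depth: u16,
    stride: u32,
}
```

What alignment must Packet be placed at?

member alignments: height=4, mip_level=1, channels=1, layer=2, pitch=2, width=1, format=4, depth=2, stride=4
max = 4

4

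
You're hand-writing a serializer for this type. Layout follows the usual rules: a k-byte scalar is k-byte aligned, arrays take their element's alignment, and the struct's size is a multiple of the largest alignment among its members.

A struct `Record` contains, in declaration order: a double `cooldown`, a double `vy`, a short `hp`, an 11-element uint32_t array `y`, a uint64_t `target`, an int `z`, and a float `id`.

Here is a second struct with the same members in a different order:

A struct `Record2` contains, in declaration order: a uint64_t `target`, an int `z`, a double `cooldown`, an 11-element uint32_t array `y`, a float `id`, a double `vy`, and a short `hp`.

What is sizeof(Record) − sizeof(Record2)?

@0: cooldown [8B, align 8] → 8
@8: vy [8B, align 8] → 16
@16: hp [2B, align 2] → 18
+2 pad (align 4)
@20: y [44B, align 4] → 64
@64: target [8B, align 8] → 72
@72: z [4B, align 4] → 76
@76: id [4B, align 4] → 80
size 80, align 8
— Record2 —
@0: target [8B, align 8] → 8
@8: z [4B, align 4] → 12
+4 pad (align 8)
@16: cooldown [8B, align 8] → 24
@24: y [44B, align 4] → 68
@68: id [4B, align 4] → 72
@72: vy [8B, align 8] → 80
@80: hp [2B, align 2] → 82
+6 tail pad (align 8)
size 88, align 8
80 − 88 = -8

-8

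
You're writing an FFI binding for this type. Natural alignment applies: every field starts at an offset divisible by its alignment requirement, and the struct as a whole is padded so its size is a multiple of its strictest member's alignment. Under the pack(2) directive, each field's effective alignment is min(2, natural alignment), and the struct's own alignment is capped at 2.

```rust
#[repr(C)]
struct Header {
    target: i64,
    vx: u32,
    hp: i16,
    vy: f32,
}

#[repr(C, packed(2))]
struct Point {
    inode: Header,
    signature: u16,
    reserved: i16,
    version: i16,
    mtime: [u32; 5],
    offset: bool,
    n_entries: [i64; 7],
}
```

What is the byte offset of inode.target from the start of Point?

Header: target at 0 (size 8, align 8) → ends 8; vx at 8 (size 4, align 4) → ends 12; hp at 12 (size 2, align 2) → ends 14; pad 2 to align 4 for vy; vy at 16 (size 4, align 4) → ends 20; tail pad 4 to reach multiple of 8; total 24 bytes, alignment 8
inode at 0 (size 24, align 2) → ends 24
within Header: target at 0
0 + 0 = 0

0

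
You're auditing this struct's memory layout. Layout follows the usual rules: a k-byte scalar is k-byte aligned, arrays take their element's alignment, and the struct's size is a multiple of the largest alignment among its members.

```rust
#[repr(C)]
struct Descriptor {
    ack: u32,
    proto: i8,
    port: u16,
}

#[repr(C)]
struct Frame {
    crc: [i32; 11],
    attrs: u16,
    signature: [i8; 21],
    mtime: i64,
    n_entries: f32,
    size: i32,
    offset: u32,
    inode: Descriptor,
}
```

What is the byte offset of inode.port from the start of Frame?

Descriptor: ack at 0 (size 4, align 4) → ends 4; proto at 4 (size 1, align 1) → ends 5; pad 1 to align 2 for port; port at 6 (size 2, align 2) → ends 8; total 8 bytes, alignment 4
crc at 0 (size 44, align 4) → ends 44
attrs at 44 (size 2, align 2) → ends 46
signature at 46 (size 21, align 1) → ends 67
pad 5 to align 8 for mtime
mtime at 72 (size 8, align 8) → ends 80
n_entries at 80 (size 4, align 4) → ends 84
size at 84 (size 4, align 4) → ends 88
offset at 88 (size 4, align 4) → ends 92
inode at 92 (size 8, align 4) → ends 100
within Descriptor: port at 6
92 + 6 = 98

98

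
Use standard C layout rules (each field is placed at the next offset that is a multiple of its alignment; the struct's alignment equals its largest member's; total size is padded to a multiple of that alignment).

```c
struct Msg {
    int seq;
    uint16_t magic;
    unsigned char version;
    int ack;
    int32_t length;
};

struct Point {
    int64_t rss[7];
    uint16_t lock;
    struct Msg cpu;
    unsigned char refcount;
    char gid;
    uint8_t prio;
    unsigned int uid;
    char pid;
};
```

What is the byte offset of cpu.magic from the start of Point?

Msg: seq at 0 (size 4, align 4) → ends 4; magic at 4 (size 2, align 2) → ends 6; version at 6 (size 1, align 1) → ends 7; pad 1 to align 4 for ack; ack at 8 (size 4, align 4) → ends 12; length at 12 (size 4, align 4) → ends 16; total 16 bytes, alignment 4
rss at 0 (size 56, align 8) → ends 56
lock at 56 (size 2, align 2) → ends 58
pad 2 to align 4 for cpu
cpu at 60 (size 16, align 4) → ends 76
within Msg: magic at 4
60 + 4 = 64

64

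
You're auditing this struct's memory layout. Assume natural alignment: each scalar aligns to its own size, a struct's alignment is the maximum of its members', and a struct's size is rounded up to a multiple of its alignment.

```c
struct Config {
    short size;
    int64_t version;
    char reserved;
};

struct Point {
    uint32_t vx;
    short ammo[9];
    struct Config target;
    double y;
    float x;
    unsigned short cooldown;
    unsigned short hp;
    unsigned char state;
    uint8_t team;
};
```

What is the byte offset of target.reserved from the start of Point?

Config: 0..2  size  (2B, 2-aligned); 2..8  -- padding (6B); 8..16  version  (8B, 8-aligned); 16..17  reserved  (1B, 1-aligned); 17..24  -- tail padding (7B); sizeof = 24, alignof = 8
0..4  vx  (4B, 4-aligned)
4..22  ammo  (18B, 2-aligned)
22..24  -- padding (2B)
24..48  target  (24B, 8-aligned)
within Config: reserved at 16
24 + 16 = 40

40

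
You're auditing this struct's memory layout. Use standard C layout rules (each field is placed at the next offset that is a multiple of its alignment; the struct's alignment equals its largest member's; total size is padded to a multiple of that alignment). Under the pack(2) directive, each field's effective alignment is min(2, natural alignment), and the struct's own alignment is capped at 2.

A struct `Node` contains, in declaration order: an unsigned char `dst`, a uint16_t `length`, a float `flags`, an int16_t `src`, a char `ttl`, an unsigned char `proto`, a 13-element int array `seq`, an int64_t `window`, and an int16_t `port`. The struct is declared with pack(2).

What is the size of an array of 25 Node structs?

1850

dst at 0 (size 1, align 1) → ends 1
pad 1 to align 2 for length
length at 2 (size 2, align 2) → ends 4
flags at 4 (size 4, align 2) → ends 8
src at 8 (size 2, align 2) → ends 10
ttl at 10 (size 1, align 1) → ends 11
proto at 11 (size 1, align 1) → ends 12
seq at 12 (size 52, align 2) → ends 64
window at 64 (size 8, align 2) → ends 72
port at 72 (size 2, align 2) → ends 74
total 74 bytes, alignment 2
array of 25: 25 × 74 = 1850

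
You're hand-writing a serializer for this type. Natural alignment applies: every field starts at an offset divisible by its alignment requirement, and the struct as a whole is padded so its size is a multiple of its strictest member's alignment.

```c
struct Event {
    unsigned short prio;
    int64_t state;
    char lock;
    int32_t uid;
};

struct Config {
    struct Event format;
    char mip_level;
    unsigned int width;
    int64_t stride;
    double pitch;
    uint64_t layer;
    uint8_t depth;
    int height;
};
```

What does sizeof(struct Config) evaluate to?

64

Event: prio at 0 (size 2, align 2) → ends 2; pad 6 to align 8 for state; state at 8 (size 8, align 8) → ends 16; lock at 16 (size 1, align 1) → ends 17; pad 3 to align 4 for uid; uid at 20 (size 4, align 4) → ends 24; total 24 bytes, alignment 8
format at 0 (size 24, align 8) → ends 24
mip_level at 24 (size 1, align 1) → ends 25
pad 3 to align 4 for width
width at 28 (size 4, align 4) → ends 32
stride at 32 (size 8, align 8) → ends 40
pitch at 40 (size 8, align 8) → ends 48
layer at 48 (size 8, align 8) → ends 56
depth at 56 (size 1, align 1) → ends 57
pad 3 to align 4 for height
height at 60 (size 4, align 4) → ends 64
total 64 bytes, alignment 8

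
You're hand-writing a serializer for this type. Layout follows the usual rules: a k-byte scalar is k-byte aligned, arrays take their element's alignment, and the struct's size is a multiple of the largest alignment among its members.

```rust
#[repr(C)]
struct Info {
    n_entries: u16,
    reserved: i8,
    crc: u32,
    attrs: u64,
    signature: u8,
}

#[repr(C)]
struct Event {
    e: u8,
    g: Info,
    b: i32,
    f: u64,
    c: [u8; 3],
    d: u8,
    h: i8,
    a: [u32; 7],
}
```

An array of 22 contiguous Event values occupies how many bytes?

Info: n_entries at 0 (size 2, align 2) → ends 2; reserved at 2 (size 1, align 1) → ends 3; pad 1 to align 4 for crc; crc at 4 (size 4, align 4) → ends 8; attrs at 8 (size 8, align 8) → ends 16; signature at 16 (size 1, align 1) → ends 17; tail pad 7 to reach multiple of 8; total 24 bytes, alignment 8
e at 0 (size 1, align 1) → ends 1
pad 7 to align 8 for g
g at 8 (size 24, align 8) → ends 32
b at 32 (size 4, align 4) → ends 36
pad 4 to align 8 for f
f at 40 (size 8, align 8) → ends 48
c at 48 (size 3, align 1) → ends 51
d at 51 (size 1, align 1) → ends 52
h at 52 (size 1, align 1) → ends 53
pad 3 to align 4 for a
a at 56 (size 28, align 4) → ends 84
tail pad 4 to reach multiple of 8
total 88 bytes, alignment 8
array of 22: 22 × 88 = 1936

1936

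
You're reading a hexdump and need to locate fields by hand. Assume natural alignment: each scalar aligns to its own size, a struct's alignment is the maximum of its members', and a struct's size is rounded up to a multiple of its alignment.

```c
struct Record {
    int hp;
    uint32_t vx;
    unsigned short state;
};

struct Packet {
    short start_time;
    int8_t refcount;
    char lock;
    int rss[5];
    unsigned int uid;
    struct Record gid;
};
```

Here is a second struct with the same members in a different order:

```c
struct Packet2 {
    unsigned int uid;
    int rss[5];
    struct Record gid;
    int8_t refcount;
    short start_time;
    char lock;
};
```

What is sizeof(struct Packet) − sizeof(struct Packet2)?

-4

Record: 0..4  hp  (4B, 4-aligned); 4..8  vx  (4B, 4-aligned); 8..10  state  (2B, 2-aligned); 10..12  -- tail padding (2B); sizeof = 12, alignof = 4
0..2  start_time  (2B, 2-aligned)
2..3  refcount  (1B, 1-aligned)
3..4  lock  (1B, 1-aligned)
4..24  rss  (20B, 4-aligned)
24..28  uid  (4B, 4-aligned)
28..40  gid  (12B, 4-aligned)
sizeof = 40, alignof = 4
— Packet2 —
0..4  uid  (4B, 4-aligned)
4..24  rss  (20B, 4-aligned)
24..36  gid  (12B, 4-aligned)
36..37  refcount  (1B, 1-aligned)
37..38  -- padding (1B)
38..40  start_time  (2B, 2-aligned)
40..41  lock  (1B, 1-aligned)
41..44  -- tail padding (3B)
sizeof = 44, alignof = 4
40 − 44 = -4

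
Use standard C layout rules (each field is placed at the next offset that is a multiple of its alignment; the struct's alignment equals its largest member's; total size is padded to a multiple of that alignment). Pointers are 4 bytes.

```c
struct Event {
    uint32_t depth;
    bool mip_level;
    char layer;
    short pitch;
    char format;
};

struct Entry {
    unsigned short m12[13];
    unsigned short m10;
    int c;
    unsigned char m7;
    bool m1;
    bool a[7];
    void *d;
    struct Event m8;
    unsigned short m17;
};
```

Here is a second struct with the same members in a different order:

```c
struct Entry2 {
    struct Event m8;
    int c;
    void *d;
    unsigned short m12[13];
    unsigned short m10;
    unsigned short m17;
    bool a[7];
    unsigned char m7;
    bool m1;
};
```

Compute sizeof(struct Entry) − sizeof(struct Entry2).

4

Event: @0: depth [4B, align 4] → 4; @4: mip_level [1B, align 1] → 5; @5: layer [1B, align 1] → 6; @6: pitch [2B, align 2] → 8; @8: format [1B, align 1] → 9; +3 tail pad (align 4); size 12, align 4
@0: m12 [26B, align 2] → 26
@26: m10 [2B, align 2] → 28
@28: c [4B, align 4] → 32
@32: m7 [1B, align 1] → 33
@33: m1 [1B, align 1] → 34
@34: a [7B, align 1] → 41
+3 pad (align 4)
@44: d [4B, align 4] → 48
@48: m8 [12B, align 4] → 60
@60: m17 [2B, align 2] → 62
+2 tail pad (align 4)
size 64, align 4
— Entry2 —
@0: m8 [12B, align 4] → 12
@12: c [4B, align 4] → 16
@16: d [4B, align 4] → 20
@20: m12 [26B, align 2] → 46
@46: m10 [2B, align 2] → 48
@48: m17 [2B, align 2] → 50
@50: a [7B, align 1] → 57
@57: m7 [1B, align 1] → 58
@58: m1 [1B, align 1] → 59
+1 tail pad (align 4)
size 60, align 4
64 − 60 = 4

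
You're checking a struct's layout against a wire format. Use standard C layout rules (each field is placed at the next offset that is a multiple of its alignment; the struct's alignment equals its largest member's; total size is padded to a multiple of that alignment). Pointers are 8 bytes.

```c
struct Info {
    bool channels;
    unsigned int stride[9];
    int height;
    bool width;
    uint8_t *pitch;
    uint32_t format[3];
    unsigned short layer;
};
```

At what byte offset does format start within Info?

56

channels at 0 (size 1, align 1) → ends 1
pad 3 to align 4 for stride
stride at 4 (size 36, align 4) → ends 40
height at 40 (size 4, align 4) → ends 44
width at 44 (size 1, align 1) → ends 45
pad 3 to align 8 for pitch
pitch at 48 (size 8, align 8) → ends 56
format at 56 (size 12, align 4) → ends 68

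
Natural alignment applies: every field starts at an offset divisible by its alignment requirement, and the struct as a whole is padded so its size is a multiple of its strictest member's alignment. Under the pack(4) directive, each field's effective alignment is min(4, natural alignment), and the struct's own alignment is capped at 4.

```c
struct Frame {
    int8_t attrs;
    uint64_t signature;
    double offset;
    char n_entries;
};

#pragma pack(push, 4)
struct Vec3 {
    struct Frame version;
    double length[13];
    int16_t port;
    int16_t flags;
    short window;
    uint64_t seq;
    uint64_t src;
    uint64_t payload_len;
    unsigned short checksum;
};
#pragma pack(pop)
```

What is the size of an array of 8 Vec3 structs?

1376

Frame: 0..1  attrs  (1B, 1-aligned); 1..8  -- padding (7B); 8..16  signature  (8B, 8-aligned); 16..24  offset  (8B, 8-aligned); 24..25  n_entries  (1B, 1-aligned); 25..32  -- tail padding (7B); sizeof = 32, alignof = 8
0..32  version  (32B, 4-aligned)
32..136  length  (104B, 4-aligned)
136..138  port  (2B, 2-aligned)
138..140  flags  (2B, 2-aligned)
140..142  window  (2B, 2-aligned)
142..144  -- padding (2B)
144..152  seq  (8B, 4-aligned)
152..160  src  (8B, 4-aligned)
160..168  payload_len  (8B, 4-aligned)
168..170  checksum  (2B, 2-aligned)
170..172  -- tail padding (2B)
sizeof = 172, alignof = 4
array of 8: 8 × 172 = 1376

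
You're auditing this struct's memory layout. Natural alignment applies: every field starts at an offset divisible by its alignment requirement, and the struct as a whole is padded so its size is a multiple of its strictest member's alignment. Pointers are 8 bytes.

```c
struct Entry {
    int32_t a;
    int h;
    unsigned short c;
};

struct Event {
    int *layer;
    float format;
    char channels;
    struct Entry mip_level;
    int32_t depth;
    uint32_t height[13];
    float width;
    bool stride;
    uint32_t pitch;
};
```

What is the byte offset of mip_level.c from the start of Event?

24

Entry: @0: a [4B, align 4] → 4; @4: h [4B, align 4] → 8; @8: c [2B, align 2] → 10; +2 tail pad (align 4); size 12, align 4
@0: layer [8B, align 8] → 8
@8: format [4B, align 4] → 12
@12: channels [1B, align 1] → 13
+3 pad (align 4)
@16: mip_level [12B, align 4] → 28
within Entry: c at 8
16 + 8 = 24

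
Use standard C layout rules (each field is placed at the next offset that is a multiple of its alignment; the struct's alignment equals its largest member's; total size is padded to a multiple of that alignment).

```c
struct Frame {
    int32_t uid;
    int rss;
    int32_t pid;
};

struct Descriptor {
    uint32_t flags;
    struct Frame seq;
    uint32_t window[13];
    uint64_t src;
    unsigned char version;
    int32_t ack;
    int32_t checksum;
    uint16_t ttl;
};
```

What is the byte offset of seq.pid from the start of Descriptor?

12

Frame: @0: uid [4B, align 4] → 4; @4: rss [4B, align 4] → 8; @8: pid [4B, align 4] → 12; size 12, align 4
@0: flags [4B, align 4] → 4
@4: seq [12B, align 4] → 16
within Frame: pid at 8
4 + 8 = 12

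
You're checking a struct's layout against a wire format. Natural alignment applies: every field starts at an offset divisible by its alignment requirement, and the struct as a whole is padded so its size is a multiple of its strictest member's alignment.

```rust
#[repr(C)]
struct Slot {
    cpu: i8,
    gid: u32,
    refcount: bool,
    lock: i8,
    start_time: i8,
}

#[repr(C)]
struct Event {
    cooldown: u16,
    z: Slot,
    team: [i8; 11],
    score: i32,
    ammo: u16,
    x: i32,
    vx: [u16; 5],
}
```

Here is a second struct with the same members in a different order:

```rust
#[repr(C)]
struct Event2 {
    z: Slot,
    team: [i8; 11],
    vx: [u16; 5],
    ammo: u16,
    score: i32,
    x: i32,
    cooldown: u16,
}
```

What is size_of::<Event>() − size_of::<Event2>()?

Slot: 0..1  cpu  (1B, 1-aligned); 1..4  -- padding (3B); 4..8  gid  (4B, 4-aligned); 8..9  refcount  (1B, 1-aligned); 9..10  lock  (1B, 1-aligned); 10..11  start_time  (1B, 1-aligned); 11..12  -- tail padding (1B); sizeof = 12, alignof = 4
0..2  cooldown  (2B, 2-aligned)
2..4  -- padding (2B)
4..16  z  (12B, 4-aligned)
16..27  team  (11B, 1-aligned)
27..28  -- padding (1B)
28..32  score  (4B, 4-aligned)
32..34  ammo  (2B, 2-aligned)
34..36  -- padding (2B)
36..40  x  (4B, 4-aligned)
40..50  vx  (10B, 2-aligned)
50..52  -- tail padding (2B)
sizeof = 52, alignof = 4
— Event2 —
0..12  z  (12B, 4-aligned)
12..23  team  (11B, 1-aligned)
23..24  -- padding (1B)
24..34  vx  (10B, 2-aligned)
34..36  ammo  (2B, 2-aligned)
36..40  score  (4B, 4-aligned)
40..44  x  (4B, 4-aligned)
44..46  cooldown  (2B, 2-aligned)
46..48  -- tail padding (2B)
sizeof = 48, alignof = 4
52 − 48 = 4

4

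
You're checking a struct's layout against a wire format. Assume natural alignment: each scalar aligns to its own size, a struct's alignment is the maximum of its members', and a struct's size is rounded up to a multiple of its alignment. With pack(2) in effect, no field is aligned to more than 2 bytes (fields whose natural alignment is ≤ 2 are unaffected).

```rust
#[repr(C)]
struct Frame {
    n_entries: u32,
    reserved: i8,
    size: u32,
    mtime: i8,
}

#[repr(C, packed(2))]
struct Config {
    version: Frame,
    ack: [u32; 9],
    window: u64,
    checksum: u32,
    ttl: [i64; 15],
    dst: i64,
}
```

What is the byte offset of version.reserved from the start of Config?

Frame: 0..4  n_entries  (4B, 4-aligned); 4..5  reserved  (1B, 1-aligned); 5..8  -- padding (3B); 8..12  size  (4B, 4-aligned); 12..13  mtime  (1B, 1-aligned); 13..16  -- tail padding (3B); sizeof = 16, alignof = 4
0..16  version  (16B, 2-aligned)
within Frame: reserved at 4
0 + 4 = 4

4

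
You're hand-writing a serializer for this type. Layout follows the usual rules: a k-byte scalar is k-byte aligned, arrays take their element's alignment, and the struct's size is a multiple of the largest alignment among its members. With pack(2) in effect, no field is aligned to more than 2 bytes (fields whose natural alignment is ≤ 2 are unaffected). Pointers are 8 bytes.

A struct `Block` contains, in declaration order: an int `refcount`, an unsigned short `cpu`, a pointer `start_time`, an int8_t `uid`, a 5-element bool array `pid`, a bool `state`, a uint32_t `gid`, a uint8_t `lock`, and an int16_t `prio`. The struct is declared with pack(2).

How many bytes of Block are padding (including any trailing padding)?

refcount at 0 (size 4, align 2) → ends 4
cpu at 4 (size 2, align 2) → ends 6
start_time at 6 (size 8, align 2) → ends 14
uid at 14 (size 1, align 1) → ends 15
pid at 15 (size 5, align 1) → ends 20
state at 20 (size 1, align 1) → ends 21
pad 1 to align 2 for gid
gid at 22 (size 4, align 2) → ends 26
lock at 26 (size 1, align 1) → ends 27
pad 1 to align 2 for prio
prio at 28 (size 2, align 2) → ends 30
total 30 bytes, alignment 2
data bytes 28, size 30 → padding 2

2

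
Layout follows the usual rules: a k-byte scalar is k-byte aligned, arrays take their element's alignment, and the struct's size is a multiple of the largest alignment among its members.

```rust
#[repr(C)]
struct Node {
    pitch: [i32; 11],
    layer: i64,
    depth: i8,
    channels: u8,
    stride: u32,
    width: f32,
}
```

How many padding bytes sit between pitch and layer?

4

@0: pitch [44B, align 4] → 44
+4 pad (align 8)
@48: layer [8B, align 8] → 56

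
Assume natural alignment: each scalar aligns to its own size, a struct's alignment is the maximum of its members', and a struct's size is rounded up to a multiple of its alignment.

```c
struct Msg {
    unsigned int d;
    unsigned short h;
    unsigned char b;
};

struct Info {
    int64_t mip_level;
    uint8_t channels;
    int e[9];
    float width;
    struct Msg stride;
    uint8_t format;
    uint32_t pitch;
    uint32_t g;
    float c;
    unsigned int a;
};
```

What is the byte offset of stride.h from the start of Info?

Msg: @0: d [4B, align 4] → 4; @4: h [2B, align 2] → 6; @6: b [1B, align 1] → 7; +1 tail pad (align 4); size 8, align 4
@0: mip_level [8B, align 8] → 8
@8: channels [1B, align 1] → 9
+3 pad (align 4)
@12: e [36B, align 4] → 48
@48: width [4B, align 4] → 52
@52: stride [8B, align 4] → 60
within Msg: h at 4
52 + 4 = 56

56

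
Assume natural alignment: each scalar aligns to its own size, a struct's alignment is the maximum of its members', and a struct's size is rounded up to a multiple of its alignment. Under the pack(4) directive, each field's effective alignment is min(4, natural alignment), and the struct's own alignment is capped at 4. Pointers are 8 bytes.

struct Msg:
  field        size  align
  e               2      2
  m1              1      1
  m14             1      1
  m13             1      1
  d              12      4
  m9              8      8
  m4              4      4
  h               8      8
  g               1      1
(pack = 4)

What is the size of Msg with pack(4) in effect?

0..2  e  (2B, 2-aligned)
2..3  m1  (1B, 1-aligned)
3..4  m14  (1B, 1-aligned)
4..5  m13  (1B, 1-aligned)
5..8  -- padding (3B)
8..20  d  (12B, 4-aligned)
20..28  m9  (8B, 4-aligned)
28..32  m4  (4B, 4-aligned)
32..40  h  (8B, 4-aligned)
40..41  g  (1B, 1-aligned)
41..44  -- tail padding (3B)
sizeof = 44, alignof = 4

44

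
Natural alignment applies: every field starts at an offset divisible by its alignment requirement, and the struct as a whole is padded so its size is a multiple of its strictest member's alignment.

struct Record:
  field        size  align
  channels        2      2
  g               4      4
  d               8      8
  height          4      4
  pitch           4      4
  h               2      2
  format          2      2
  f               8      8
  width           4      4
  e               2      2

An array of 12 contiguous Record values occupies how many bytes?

576

channels at 0 (size 2, align 2) → ends 2
pad 2 to align 4 for g
g at 4 (size 4, align 4) → ends 8
d at 8 (size 8, align 8) → ends 16
height at 16 (size 4, align 4) → ends 20
pitch at 20 (size 4, align 4) → ends 24
h at 24 (size 2, align 2) → ends 26
format at 26 (size 2, align 2) → ends 28
pad 4 to align 8 for f
f at 32 (size 8, align 8) → ends 40
width at 40 (size 4, align 4) → ends 44
e at 44 (size 2, align 2) → ends 46
tail pad 2 to reach multiple of 8
total 48 bytes, alignment 8
array of 12: 12 × 48 = 576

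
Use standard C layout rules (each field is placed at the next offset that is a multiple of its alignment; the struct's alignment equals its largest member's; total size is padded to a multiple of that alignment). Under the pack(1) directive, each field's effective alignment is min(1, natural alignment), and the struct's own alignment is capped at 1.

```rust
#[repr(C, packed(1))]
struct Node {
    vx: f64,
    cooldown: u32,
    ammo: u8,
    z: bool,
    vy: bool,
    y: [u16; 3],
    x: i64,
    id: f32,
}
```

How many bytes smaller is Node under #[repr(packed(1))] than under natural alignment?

natural layout:
  @0: vx [8B, align 8] → 8
  @8: cooldown [4B, align 4] → 12
  @12: ammo [1B, align 1] → 13
  @13: z [1B, align 1] → 14
  @14: vy [1B, align 1] → 15
  +1 pad (align 2)
  @16: y [6B, align 2] → 22
  +2 pad (align 8)
  @24: x [8B, align 8] → 32
  @32: id [4B, align 4] → 36
  +4 tail pad (align 8)
  size 40, align 8
packed(1) layout:
  @0: vx [8B, align 1] → 8
  @8: cooldown [4B, align 1] → 12
  @12: ammo [1B, align 1] → 13
  @13: z [1B, align 1] → 14
  @14: vy [1B, align 1] → 15
  @15: y [6B, align 1] → 21
  @21: x [8B, align 1] → 29
  @29: id [4B, align 1] → 33
  size 33, align 1
40 − 33 = 7

7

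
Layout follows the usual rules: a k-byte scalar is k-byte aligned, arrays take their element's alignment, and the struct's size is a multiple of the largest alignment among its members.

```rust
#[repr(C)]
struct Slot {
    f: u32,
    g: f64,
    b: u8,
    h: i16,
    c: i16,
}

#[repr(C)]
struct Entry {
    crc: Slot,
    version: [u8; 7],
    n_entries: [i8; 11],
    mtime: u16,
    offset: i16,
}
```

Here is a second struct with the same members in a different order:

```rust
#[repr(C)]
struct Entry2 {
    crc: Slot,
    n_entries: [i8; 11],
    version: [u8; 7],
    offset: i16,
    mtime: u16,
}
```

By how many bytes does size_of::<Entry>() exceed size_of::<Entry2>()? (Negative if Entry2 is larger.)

Slot: f at 0 (size 4, align 4) → ends 4; pad 4 to align 8 for g; g at 8 (size 8, align 8) → ends 16; b at 16 (size 1, align 1) → ends 17; pad 1 to align 2 for h; h at 18 (size 2, align 2) → ends 20; c at 20 (size 2, align 2) → ends 22; tail pad 2 to reach multiple of 8; total 24 bytes, alignment 8
crc at 0 (size 24, align 8) → ends 24
version at 24 (size 7, align 1) → ends 31
n_entries at 31 (size 11, align 1) → ends 42
mtime at 42 (size 2, align 2) → ends 44
offset at 44 (size 2, align 2) → ends 46
tail pad 2 to reach multiple of 8
total 48 bytes, alignment 8
— Entry2 —
crc at 0 (size 24, align 8) → ends 24
n_entries at 24 (size 11, align 1) → ends 35
version at 35 (size 7, align 1) → ends 42
offset at 42 (size 2, align 2) → ends 44
mtime at 44 (size 2, align 2) → ends 46
tail pad 2 to reach multiple of 8
total 48 bytes, alignment 8
48 − 48 = 0

0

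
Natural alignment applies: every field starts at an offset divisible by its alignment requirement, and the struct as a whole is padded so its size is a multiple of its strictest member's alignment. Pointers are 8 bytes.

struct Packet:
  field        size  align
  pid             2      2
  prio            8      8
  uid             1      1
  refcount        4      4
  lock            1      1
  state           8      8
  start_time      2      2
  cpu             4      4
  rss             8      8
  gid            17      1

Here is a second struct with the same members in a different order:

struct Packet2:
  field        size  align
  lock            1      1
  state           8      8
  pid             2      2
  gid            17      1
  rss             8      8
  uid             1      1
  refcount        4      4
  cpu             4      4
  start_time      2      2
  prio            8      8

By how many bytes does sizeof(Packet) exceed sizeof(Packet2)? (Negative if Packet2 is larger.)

8

pid at 0 (size 2, align 2) → ends 2
pad 6 to align 8 for prio
prio at 8 (size 8, align 8) → ends 16
uid at 16 (size 1, align 1) → ends 17
pad 3 to align 4 for refcount
refcount at 20 (size 4, align 4) → ends 24
lock at 24 (size 1, align 1) → ends 25
pad 7 to align 8 for state
state at 32 (size 8, align 8) → ends 40
start_time at 40 (size 2, align 2) → ends 42
pad 2 to align 4 for cpu
cpu at 44 (size 4, align 4) → ends 48
rss at 48 (size 8, align 8) → ends 56
gid at 56 (size 17, align 1) → ends 73
tail pad 7 to reach multiple of 8
total 80 bytes, alignment 8
— Packet2 —
lock at 0 (size 1, align 1) → ends 1
pad 7 to align 8 for state
state at 8 (size 8, align 8) → ends 16
pid at 16 (size 2, align 2) → ends 18
gid at 18 (size 17, align 1) → ends 35
pad 5 to align 8 for rss
rss at 40 (size 8, align 8) → ends 48
uid at 48 (size 1, align 1) → ends 49
pad 3 to align 4 for refcount
refcount at 52 (size 4, align 4) → ends 56
cpu at 56 (size 4, align 4) → ends 60
start_time at 60 (size 2, align 2) → ends 62
pad 2 to align 8 for prio
prio at 64 (size 8, align 8) → ends 72
total 72 bytes, alignment 8
80 − 72 = 8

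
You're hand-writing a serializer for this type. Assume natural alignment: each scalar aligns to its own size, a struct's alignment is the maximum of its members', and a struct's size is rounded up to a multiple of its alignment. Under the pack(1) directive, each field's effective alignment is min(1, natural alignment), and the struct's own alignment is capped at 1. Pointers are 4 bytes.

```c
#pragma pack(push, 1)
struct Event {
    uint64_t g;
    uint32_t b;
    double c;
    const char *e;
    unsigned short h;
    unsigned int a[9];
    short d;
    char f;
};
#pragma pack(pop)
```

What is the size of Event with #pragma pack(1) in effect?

0..8  g  (8B, 1-aligned)
8..12  b  (4B, 1-aligned)
12..20  c  (8B, 1-aligned)
20..24  e  (4B, 1-aligned)
24..26  h  (2B, 1-aligned)
26..62  a  (36B, 1-aligned)
62..64  d  (2B, 1-aligned)
64..65  f  (1B, 1-aligned)
sizeof = 65, alignof = 1

65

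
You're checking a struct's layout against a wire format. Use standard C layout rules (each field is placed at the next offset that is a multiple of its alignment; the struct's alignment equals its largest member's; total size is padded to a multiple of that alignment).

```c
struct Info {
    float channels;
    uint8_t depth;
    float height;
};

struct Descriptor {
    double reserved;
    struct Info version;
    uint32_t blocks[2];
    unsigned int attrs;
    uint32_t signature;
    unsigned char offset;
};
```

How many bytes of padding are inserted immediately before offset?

Info: @0: channels [4B, align 4] → 4; @4: depth [1B, align 1] → 5; +3 pad (align 4); @8: height [4B, align 4] → 12; size 12, align 4
@0: reserved [8B, align 8] → 8
@8: version [12B, align 4] → 20
@20: blocks [8B, align 4] → 28
@28: attrs [4B, align 4] → 32
@32: signature [4B, align 4] → 36
@36: offset [1B, align 1] → 37

0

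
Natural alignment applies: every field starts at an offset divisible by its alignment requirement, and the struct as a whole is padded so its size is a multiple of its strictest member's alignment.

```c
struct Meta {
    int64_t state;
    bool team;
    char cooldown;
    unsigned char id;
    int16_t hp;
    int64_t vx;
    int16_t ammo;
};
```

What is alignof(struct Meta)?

8

member alignments: state=8, team=1, cooldown=1, id=1, hp=2, vx=8, ammo=2
max = 8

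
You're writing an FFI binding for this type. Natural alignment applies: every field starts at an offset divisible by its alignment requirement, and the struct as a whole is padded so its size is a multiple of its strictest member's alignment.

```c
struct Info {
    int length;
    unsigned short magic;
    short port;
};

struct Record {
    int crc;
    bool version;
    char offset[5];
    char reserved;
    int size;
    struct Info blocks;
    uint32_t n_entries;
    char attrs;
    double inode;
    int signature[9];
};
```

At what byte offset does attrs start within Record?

Info: @0: length [4B, align 4] → 4; @4: magic [2B, align 2] → 6; @6: port [2B, align 2] → 8; size 8, align 4
@0: crc [4B, align 4] → 4
@4: version [1B, align 1] → 5
@5: offset [5B, align 1] → 10
@10: reserved [1B, align 1] → 11
+1 pad (align 4)
@12: size [4B, align 4] → 16
@16: blocks [8B, align 4] → 24
@24: n_entries [4B, align 4] → 28
@28: attrs [1B, align 1] → 29

28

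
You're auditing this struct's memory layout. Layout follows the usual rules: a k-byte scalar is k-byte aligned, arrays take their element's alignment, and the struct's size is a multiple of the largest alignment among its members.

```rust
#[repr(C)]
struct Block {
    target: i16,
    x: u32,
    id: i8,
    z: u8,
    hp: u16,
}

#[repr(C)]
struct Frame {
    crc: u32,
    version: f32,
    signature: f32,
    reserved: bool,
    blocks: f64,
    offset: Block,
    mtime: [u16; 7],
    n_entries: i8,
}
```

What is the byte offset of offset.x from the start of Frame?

Block: 0..2  target  (2B, 2-aligned); 2..4  -- padding (2B); 4..8  x  (4B, 4-aligned); 8..9  id  (1B, 1-aligned); 9..10  z  (1B, 1-aligned); 10..12  hp  (2B, 2-aligned); sizeof = 12, alignof = 4
0..4  crc  (4B, 4-aligned)
4..8  version  (4B, 4-aligned)
8..12  signature  (4B, 4-aligned)
12..13  reserved  (1B, 1-aligned)
13..16  -- padding (3B)
16..24  blocks  (8B, 8-aligned)
24..36  offset  (12B, 4-aligned)
within Block: x at 4
24 + 4 = 28

28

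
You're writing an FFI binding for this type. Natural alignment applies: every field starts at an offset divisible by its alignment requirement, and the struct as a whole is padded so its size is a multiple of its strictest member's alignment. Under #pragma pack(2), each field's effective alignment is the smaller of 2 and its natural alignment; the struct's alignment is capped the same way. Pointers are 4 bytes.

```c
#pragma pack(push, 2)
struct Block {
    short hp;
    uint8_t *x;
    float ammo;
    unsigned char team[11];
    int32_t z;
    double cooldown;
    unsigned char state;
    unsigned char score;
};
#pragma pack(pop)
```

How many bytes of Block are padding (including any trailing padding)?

1

hp at 0 (size 2, align 2) → ends 2
x at 2 (size 4, align 2) → ends 6
ammo at 6 (size 4, align 2) → ends 10
team at 10 (size 11, align 1) → ends 21
pad 1 to align 2 for z
z at 22 (size 4, align 2) → ends 26
cooldown at 26 (size 8, align 2) → ends 34
state at 34 (size 1, align 1) → ends 35
score at 35 (size 1, align 1) → ends 36
total 36 bytes, alignment 2
data bytes 35, size 36 → padding 1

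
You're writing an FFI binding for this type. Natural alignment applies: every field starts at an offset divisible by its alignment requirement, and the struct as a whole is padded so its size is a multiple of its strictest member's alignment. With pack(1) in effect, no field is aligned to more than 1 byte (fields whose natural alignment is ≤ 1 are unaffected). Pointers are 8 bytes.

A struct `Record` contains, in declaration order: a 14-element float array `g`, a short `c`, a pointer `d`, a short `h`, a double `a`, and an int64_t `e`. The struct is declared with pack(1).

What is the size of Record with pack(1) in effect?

@0: g [56B, align 1] → 56
@56: c [2B, align 1] → 58
@58: d [8B, align 1] → 66
@66: h [2B, align 1] → 68
@68: a [8B, align 1] → 76
@76: e [8B, align 1] → 84
size 84, align 1

84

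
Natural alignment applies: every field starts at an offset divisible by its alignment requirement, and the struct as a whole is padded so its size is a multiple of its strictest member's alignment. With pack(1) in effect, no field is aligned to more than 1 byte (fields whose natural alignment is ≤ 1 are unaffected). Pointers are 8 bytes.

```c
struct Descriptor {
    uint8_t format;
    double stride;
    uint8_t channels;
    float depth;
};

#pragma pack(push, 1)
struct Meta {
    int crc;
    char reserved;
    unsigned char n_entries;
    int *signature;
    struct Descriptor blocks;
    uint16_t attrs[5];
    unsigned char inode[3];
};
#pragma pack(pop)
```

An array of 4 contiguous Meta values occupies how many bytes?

204

Descriptor: @0: format [1B, align 1] → 1; +7 pad (align 8); @8: stride [8B, align 8] → 16; @16: channels [1B, align 1] → 17; +3 pad (align 4); @20: depth [4B, align 4] → 24; size 24, align 8
@0: crc [4B, align 1] → 4
@4: reserved [1B, align 1] → 5
@5: n_entries [1B, align 1] → 6
@6: signature [8B, align 1] → 14
@14: blocks [24B, align 1] → 38
@38: attrs [10B, align 1] → 48
@48: inode [3B, align 1] → 51
size 51, align 1
array of 4: 4 × 51 = 204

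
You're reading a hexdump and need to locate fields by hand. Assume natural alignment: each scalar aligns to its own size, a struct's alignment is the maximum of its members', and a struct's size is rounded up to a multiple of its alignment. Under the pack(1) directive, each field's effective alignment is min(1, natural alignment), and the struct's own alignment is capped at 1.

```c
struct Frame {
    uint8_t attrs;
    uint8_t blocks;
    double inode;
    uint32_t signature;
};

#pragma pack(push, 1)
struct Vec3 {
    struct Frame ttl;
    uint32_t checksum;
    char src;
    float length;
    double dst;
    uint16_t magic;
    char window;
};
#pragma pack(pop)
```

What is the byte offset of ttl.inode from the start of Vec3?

Frame: attrs at 0 (size 1, align 1) → ends 1; blocks at 1 (size 1, align 1) → ends 2; pad 6 to align 8 for inode; inode at 8 (size 8, align 8) → ends 16; signature at 16 (size 4, align 4) → ends 20; tail pad 4 to reach multiple of 8; total 24 bytes, alignment 8
ttl at 0 (size 24, align 1) → ends 24
within Frame: inode at 8
0 + 8 = 8

8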